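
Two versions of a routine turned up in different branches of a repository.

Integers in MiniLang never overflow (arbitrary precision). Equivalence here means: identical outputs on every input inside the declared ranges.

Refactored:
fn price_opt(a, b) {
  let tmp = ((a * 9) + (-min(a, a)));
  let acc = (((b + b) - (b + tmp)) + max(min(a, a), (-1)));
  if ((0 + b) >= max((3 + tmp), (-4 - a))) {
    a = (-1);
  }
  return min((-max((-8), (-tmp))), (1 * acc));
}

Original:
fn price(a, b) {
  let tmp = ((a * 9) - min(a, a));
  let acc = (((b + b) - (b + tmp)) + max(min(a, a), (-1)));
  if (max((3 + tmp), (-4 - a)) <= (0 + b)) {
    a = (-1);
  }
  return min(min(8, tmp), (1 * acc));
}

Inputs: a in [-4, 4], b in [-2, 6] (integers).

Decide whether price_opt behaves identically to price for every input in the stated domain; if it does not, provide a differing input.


Equivalent — the differences include comparison usage differs; arithmetic usage differs; min/max/abs usage differs, yet no declared input distinguishes the two.
Spot check at a=-4, b=6 — price: tmp := -32 | acc := 37 | (max((3 + tmp), (-4 - a)) <= (0 + b)): true | a := -1 | result -32. price_opt: tmp := -32 | acc := 37 | ((0 + b) >= max((3 + tmp), (-4 - a))): true | a := -1 | result -32. Both give -32.
An exhaustive pass over the 81 declared inputs shows identical outputs.
verdict: equivalent


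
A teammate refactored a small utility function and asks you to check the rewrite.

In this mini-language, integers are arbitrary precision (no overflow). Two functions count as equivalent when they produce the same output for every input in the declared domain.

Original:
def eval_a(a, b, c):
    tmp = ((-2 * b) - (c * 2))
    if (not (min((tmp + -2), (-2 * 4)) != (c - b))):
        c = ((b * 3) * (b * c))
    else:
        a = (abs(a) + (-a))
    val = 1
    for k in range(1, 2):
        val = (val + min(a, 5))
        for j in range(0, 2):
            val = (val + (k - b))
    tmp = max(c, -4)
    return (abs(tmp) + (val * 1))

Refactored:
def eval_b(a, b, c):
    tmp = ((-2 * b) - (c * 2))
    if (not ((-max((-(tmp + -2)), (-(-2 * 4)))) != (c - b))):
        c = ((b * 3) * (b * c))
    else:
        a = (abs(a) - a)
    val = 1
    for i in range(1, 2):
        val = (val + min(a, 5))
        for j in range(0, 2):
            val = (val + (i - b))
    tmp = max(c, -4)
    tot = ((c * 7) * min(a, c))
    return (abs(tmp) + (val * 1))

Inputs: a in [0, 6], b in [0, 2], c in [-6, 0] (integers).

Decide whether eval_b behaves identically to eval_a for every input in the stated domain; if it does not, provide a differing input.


The two are interchangeable: constant usage differs; arithmetic usage differs; statement counts differ; local variable names differ; min/max/abs usage differs, and every declared input agrees.
One worked example (a=2, b=2, c=-6) — eval_a: tmp := 8 | (not (min((tmp + -2), (-2 * 4)) != (c - b))): true | c := -72 | val := 1 | iter k=1: | val := 3 | iter j=0: | val := 2 | iter j=1: | val := 1 | tmp := -4 | result 5; eval_b: tmp := 8 | (not ((-max((-(tmp + -2)), (-(-2 * 4)))) != (c - b))): true | c := -72 | val := 1 | iter i=1: | val := 3 | iter j=0: | val := 2 | iter j=1: | val := 1 | tmp := -4 | tot := 36288 | result 5; agreement on 5.
Across all 147 domain points the two functions coincide.
verdict: equivalent


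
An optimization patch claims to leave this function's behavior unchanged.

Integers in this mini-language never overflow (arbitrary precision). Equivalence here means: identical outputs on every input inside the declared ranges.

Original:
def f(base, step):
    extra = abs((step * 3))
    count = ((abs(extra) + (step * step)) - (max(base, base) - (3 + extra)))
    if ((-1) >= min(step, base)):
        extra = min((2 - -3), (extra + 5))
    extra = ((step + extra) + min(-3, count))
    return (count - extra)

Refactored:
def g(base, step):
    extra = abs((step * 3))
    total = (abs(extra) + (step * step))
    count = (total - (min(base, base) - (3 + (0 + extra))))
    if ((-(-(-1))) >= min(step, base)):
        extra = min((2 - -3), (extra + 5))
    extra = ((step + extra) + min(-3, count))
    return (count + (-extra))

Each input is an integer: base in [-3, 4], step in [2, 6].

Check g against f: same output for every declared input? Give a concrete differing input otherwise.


The one real change (`max(base, base)` became `min(base, base)`) has no effect anywhere in the declared ranges; all 40 inputs agree.
verdict: equivalent


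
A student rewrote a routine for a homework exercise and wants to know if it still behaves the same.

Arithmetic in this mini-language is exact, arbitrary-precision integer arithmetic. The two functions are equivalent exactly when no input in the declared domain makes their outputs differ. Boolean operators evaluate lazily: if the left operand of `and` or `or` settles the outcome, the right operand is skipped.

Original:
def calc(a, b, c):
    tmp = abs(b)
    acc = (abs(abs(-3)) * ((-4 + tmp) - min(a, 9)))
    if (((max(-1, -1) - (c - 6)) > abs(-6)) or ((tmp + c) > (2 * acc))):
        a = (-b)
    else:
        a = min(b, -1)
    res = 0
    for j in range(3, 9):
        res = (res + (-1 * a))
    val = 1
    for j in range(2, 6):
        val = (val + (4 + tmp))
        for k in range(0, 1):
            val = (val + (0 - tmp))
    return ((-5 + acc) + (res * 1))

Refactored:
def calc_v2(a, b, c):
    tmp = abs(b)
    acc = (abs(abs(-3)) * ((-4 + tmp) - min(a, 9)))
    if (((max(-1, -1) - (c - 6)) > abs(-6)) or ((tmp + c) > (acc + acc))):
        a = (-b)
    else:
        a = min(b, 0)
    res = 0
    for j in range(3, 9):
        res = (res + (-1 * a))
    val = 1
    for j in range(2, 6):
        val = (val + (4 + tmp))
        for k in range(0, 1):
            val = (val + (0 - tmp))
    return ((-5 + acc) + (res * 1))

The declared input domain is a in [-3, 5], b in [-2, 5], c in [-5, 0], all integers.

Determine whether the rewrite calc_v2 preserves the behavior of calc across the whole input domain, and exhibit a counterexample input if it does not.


Take a=-3, b=1, c=-1.
calc: tmp=1, then acc=0, then (((max(-1, -1) - (c - 6)) > abs(-6)) or ((tmp + c) > (2 * acc))) is false, then a=-1, then res=0, then (j=3), then res=1, then (j=4), then res=2, then (j=5), then res=3, then (j=6), then res=4, then (j=7), then res=5, then (j=8), then res=6, then val=1, then (j=2), then val=6, then (k=0), then val=5, then (j=3), then val=10, then (k=0), then val=9, then (j=4), then val=14, then (k=0), then val=13, then (j=5), then val=18, then (k=0), then val=17, then returns 1
calc_v2: tmp=1, then acc=0, then (((max(-1, -1) - (c - 6)) > abs(-6)) or ((tmp + c) > (acc + acc))) is false, then a=0, then res=0, then (j=3), then res=0, then (j=4), then res=0, then (j=5), then res=0, then (j=6), then res=0, then (j=7), then res=0, then (j=8), then res=0, then val=1, then (j=2), then val=6, then (k=0), then val=5, then (j=3), then val=10, then (k=0), then val=9, then (j=4), then val=14, then (k=0), then val=13, then (j=5), then val=18, then (k=0), then val=17, then returns -5
1 against -5: the behavior changed.
verdict: not equivalent; witness: a=-3, b=1, c=-1


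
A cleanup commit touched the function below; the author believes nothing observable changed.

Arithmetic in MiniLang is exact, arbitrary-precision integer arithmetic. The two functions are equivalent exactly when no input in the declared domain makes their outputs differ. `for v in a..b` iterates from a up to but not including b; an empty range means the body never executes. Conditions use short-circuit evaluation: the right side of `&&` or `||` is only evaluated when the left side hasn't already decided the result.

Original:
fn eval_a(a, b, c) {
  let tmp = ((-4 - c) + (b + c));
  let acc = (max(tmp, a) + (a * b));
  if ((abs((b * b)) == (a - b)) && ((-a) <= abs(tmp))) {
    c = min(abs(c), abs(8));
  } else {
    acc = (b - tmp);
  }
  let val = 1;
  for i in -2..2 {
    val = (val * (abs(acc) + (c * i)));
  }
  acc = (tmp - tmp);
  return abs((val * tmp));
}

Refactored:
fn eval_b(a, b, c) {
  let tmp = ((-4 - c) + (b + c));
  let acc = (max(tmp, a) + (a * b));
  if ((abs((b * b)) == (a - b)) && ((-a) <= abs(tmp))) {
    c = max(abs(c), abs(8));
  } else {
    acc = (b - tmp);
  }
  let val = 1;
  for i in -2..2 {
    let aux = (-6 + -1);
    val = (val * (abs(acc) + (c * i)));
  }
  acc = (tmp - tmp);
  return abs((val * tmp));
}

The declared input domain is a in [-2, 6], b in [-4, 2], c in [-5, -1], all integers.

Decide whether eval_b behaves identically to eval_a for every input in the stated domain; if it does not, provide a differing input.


Run the pair on a=2, b=-2, c=-5.
eval_a: tmp := -6 | acc := -2 | ((abs((b * b)) == (a - b)) && ((-a) <= abs(tmp))): true | c := 5 | val := 1 | iter i=-2: | val := -8 | iter i=-1: | val := 24 | iter i=0: | val := 48 | iter i=1: | val := 336 | acc := 0 | result 2016
eval_b: tmp := -6 | acc := -2 | ((abs((b * b)) == (a - b)) && ((-a) <= abs(tmp))): true | c := 8 | val := 1 | iter i=-2: | aux := -7 | val := -14 | iter i=-1: | aux := -7 | val := 84 | iter i=0: | aux := -7 | val := 168 | iter i=1: | aux := -7 | val := 1680 | acc := 0 | result 10080
2016 and 10080 differ, so these are not the same function on this domain.
verdict: not equivalent; witness: a=2, b=-2, c=-5


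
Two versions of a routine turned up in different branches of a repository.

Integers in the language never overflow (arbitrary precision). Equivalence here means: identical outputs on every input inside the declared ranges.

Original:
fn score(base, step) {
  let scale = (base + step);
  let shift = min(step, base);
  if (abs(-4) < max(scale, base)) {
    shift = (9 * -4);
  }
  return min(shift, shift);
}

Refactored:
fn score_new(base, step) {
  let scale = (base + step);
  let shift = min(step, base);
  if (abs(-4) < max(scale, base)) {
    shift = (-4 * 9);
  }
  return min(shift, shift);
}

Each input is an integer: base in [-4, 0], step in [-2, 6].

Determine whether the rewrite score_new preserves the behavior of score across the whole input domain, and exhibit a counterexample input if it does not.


Behavior is preserved: although same computation, different form, the outputs never diverge.
One worked example (base=-2, step=-2) — score: scale becomes -4; next shift becomes -2; next (abs(-4) < max(scale, base)) evaluates to false; next final value -2; score_new: scale becomes -4; next shift becomes -2; next (abs(-4) < max(scale, base)) evaluates to false; next final value -2; agreement on -2.
Every one of the 45 inputs gives matching results.
verdict: equivalent


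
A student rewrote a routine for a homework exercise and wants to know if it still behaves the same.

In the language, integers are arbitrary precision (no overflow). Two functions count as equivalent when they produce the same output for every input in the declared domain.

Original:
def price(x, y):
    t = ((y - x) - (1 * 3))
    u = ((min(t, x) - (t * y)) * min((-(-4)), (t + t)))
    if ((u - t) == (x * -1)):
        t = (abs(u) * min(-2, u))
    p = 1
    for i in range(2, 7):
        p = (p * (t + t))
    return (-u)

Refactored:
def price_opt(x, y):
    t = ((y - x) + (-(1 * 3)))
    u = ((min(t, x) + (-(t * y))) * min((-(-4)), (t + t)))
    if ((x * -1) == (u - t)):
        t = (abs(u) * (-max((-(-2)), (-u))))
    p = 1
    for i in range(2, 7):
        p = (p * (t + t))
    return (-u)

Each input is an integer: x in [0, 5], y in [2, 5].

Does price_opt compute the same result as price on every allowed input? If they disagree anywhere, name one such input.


Comparing the listings, the differences include: arithmetic usage differs; also min/max/abs usage differs.
As a probe, take x=0, y=4: price runs t := 1 | u := -8 | ((u - t) == (x * -1)): false | p := 1 | iter i=2: | p := 2 | iter i=3: | p := 4 | iter i=4: | p := 8 | iter i=5: | p := 16 | iter i=6: | p := 32 | result 8; price_opt runs t := 1 | u := -8 | ((x * -1) == (u - t)): false | p := 1 | iter i=2: | p := 2 | iter i=3: | p := 4 | iter i=4: | p := 8 | iter i=5: | p := 16 | iter i=6: | p := 32 | result 8; both end at 8.
An exhaustive pass over the 24 declared inputs shows identical outputs.
verdict: equivalent


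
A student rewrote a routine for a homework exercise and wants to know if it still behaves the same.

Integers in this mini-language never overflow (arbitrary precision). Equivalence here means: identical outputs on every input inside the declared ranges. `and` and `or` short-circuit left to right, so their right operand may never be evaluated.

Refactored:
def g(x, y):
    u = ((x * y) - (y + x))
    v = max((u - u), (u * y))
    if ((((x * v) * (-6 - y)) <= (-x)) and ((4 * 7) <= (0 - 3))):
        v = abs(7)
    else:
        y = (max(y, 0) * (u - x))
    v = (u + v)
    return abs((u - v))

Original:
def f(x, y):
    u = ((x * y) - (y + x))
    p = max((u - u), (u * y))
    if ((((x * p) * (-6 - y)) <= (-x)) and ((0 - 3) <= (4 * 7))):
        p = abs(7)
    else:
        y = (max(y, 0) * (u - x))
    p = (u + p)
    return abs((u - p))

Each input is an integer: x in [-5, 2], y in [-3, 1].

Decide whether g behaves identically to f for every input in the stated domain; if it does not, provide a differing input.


At x=-5, y=-3: f gives 7, g gives 0.
verdict: not equivalent; witness: x=-5, y=-3


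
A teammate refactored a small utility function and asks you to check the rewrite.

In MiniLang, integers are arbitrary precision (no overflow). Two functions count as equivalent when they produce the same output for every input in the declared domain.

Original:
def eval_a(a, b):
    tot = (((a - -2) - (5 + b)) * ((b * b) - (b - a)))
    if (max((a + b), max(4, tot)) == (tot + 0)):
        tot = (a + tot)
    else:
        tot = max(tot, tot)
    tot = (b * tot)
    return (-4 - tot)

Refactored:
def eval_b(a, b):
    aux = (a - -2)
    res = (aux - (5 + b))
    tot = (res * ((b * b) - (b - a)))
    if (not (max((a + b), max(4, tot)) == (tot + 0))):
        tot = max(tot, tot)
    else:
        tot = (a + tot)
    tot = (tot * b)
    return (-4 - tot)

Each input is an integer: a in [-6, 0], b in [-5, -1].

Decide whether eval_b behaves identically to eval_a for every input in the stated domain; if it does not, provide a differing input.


Reading the diff, among the changes: boolean connective usage differs; also statement counts differ; also local variable names differ.
As a probe, take a=-4, b=-1: eval_a runs tot = 12; (max((a + b), max(4, tot)) == (tot + 0)) -> true; tot = 8; tot = -8; return 4; eval_b runs aux = -2; res = -6; tot = 12; (not (max((a + b), max(4, tot)) == (tot + 0))) -> false; tot = 8; tot = -8; return 4; both end at 4.
Across all 35 domain points the two functions coincide.
verdict: equivalent


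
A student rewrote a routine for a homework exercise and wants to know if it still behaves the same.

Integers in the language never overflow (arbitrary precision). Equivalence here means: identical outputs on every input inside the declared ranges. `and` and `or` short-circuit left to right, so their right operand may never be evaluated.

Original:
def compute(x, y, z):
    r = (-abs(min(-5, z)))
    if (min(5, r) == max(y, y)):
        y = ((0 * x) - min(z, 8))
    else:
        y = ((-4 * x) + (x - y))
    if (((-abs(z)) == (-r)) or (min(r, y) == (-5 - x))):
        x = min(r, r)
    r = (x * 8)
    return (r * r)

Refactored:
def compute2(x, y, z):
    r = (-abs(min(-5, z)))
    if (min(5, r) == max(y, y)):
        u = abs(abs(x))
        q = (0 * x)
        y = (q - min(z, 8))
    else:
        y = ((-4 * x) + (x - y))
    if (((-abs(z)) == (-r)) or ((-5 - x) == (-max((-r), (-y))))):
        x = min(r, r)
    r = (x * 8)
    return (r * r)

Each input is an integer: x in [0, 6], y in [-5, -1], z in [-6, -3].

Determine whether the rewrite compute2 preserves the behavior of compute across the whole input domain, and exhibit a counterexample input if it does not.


The two are interchangeable: local variable names differ; min/max/abs usage differs; statement counts differ, and every declared input agrees.
As a probe, take x=5, y=-2, z=-4: compute runs r := -5 | (min(5, r) == max(y, y)): false | y := -13 | (((-abs(z)) == (-r)) or (min(r, y) == (-5 - x))): false | r := 40 | result 1600; compute2 runs r := -5 | (min(5, r) == max(y, y)): false | y := -13 | (((-abs(z)) == (-r)) or ((-5 - x) == (-max((-r), (-y))))): false | r := 40 | result 1600; both end at 1600.
Across all 140 domain points the two functions coincide.
verdict: equivalent


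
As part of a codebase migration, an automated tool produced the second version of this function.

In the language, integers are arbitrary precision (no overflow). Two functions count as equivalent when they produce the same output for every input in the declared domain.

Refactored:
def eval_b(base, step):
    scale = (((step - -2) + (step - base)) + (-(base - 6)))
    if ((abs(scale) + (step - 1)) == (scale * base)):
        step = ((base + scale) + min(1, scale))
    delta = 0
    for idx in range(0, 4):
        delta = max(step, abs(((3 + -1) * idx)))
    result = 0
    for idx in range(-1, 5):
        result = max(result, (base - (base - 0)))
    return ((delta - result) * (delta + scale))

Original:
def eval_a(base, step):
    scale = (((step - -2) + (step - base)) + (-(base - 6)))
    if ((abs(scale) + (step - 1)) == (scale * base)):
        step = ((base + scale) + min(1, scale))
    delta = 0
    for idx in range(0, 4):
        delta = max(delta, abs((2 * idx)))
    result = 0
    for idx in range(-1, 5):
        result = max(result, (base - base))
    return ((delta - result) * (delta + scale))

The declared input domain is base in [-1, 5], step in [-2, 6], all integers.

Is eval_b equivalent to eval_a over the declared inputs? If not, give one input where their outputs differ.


The rewrite breaks on base=1, step=1, where the results are 84 and 180.
eval_a: scale becomes 8; next ((abs(scale) + (step - 1)) == (scale * base)) evaluates to true; next step becomes 10; next delta becomes 0; next at idx=0:; next delta becomes 0; next at idx=1:; next delta becomes 2; next at idx=2:; next delta becomes 4; next at idx=3:; next delta becomes 6; next result becomes 0; next at idx=-1:; next result becomes 0; next at idx=0:; next result becomes 0; next at idx=1:; next result becomes 0; next at idx=2:; next result becomes 0; next at idx=3:; next result becomes 0; next at idx=4:; next result becomes 0; next final value 84
eval_b: scale becomes 8; next ((abs(scale) + (step - 1)) == (scale * base)) evaluates to true; next step becomes 10; next delta becomes 0; next at idx=0:; next delta becomes 10; next at idx=1:; next delta becomes 10; next at idx=2:; next delta becomes 10; next at idx=3:; next delta becomes 10; next result becomes 0; next at idx=-1:; next result becomes 0; next at idx=0:; next result becomes 0; next at idx=1:; next result becomes 0; next at idx=2:; next result becomes 0; next at idx=3:; next result becomes 0; next at idx=4:; next result becomes 0; next final value 180
verdict: not equivalent; witness: base=1, step=1


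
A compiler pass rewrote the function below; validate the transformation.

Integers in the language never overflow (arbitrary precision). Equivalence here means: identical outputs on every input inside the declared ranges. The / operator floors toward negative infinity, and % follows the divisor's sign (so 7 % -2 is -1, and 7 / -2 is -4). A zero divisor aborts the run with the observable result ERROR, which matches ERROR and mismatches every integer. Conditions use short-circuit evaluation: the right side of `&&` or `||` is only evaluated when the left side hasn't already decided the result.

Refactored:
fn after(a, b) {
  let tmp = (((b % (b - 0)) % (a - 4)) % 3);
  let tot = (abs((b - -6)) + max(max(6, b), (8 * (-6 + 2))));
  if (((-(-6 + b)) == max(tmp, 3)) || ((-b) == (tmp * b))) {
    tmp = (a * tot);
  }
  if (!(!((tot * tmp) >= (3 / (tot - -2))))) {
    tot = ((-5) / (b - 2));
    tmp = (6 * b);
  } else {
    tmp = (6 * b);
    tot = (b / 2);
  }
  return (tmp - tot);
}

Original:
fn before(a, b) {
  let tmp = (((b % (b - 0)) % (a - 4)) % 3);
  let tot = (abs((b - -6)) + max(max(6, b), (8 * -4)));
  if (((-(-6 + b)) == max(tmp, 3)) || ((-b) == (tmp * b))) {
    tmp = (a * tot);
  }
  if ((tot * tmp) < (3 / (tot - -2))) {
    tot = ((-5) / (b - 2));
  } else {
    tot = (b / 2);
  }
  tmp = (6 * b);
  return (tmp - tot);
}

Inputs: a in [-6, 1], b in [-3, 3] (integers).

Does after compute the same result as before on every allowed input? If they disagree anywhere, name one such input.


The rewrite breaks on a=-6, b=-3, where the results are -16 and -19.
before: tmp becomes 0; next tot becomes 9; next (((-(-6 + b)) == max(tmp, 3)) || ((-b) == (tmp * b))) evaluates to false; next ((tot * tmp) < (3 / (tot - -2))) evaluates to false; next tot becomes -2; next tmp becomes -18; next final value -16
after: tmp becomes 0; next tot becomes 9; next (((-(-6 + b)) == max(tmp, 3)) || ((-b) == (tmp * b))) evaluates to false; next (!(!((tot * tmp) >= (3 / (tot - -2))))) evaluates to true; next tot becomes 1; next tmp becomes -18; next final value -19
verdict: not equivalent; witness: a=-6, b=-3


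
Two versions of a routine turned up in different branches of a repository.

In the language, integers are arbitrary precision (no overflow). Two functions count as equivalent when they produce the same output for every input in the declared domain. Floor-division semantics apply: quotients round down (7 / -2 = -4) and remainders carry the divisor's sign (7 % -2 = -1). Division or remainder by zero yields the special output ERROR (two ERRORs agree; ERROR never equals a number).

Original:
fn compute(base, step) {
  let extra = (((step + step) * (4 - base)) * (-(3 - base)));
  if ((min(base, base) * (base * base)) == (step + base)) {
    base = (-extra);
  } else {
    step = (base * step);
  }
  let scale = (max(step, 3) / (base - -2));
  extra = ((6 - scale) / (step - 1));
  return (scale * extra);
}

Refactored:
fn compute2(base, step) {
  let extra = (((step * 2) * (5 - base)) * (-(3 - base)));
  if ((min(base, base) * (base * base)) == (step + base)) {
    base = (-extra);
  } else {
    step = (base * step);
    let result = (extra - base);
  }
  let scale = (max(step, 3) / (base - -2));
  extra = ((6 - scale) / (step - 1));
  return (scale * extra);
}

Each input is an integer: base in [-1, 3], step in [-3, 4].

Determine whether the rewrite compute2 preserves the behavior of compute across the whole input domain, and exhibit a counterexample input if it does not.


Equivalent. The suspicious edit (`4` became `5`) never changes the result for any input inside the declared domain.
An exhaustive pass over the 40 declared inputs shows identical outputs.
One worked example (base=1, step=4) — compute: extra := -48 | ((min(base, base) * (base * base)) == (step + base)): false | step := 4 | scale := 1 | extra := 1 | result 1; compute2: extra := -64 | ((min(base, base) * (base * base)) == (step + base)): false | step := 4 | result := -65 | scale := 1 | extra := 1 | result 1; agreement on 1.
verdict: equivalent


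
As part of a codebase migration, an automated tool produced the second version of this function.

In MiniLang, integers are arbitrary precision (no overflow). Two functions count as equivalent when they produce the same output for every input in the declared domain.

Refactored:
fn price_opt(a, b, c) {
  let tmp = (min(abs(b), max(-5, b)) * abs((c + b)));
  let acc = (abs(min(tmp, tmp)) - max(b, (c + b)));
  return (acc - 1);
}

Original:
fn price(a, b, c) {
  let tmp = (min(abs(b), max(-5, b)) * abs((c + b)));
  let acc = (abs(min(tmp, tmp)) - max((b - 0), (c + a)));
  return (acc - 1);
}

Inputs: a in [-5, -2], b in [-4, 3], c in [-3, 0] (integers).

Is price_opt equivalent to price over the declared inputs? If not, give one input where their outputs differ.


On input a=-3, b=-4, c=0, price returns 18 while price_opt returns 19.
verdict: not equivalent; witness: a=-3, b=-4, c=0


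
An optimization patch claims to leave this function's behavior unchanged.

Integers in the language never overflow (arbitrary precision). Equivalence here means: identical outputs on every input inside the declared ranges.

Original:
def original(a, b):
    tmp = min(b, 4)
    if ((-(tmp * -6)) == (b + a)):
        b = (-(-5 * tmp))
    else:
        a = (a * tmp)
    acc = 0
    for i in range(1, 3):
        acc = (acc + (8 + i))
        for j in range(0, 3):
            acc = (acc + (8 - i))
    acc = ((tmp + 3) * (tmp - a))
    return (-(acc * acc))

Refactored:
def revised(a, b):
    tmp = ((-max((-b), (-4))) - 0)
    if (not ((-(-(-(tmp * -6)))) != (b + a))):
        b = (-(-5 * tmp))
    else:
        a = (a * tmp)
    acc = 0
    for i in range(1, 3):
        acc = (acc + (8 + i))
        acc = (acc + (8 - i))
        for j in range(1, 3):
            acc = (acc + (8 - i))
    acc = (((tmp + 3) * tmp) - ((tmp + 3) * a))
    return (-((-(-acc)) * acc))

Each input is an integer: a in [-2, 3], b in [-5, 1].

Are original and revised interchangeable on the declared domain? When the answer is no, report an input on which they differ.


Equivalent — the differences include comparison usage differs; constant usage differs; boolean connective usage differs; statement counts differ; loop structure differs; min/max/abs usage differs; arithmetic usage differs, yet no declared input distinguishes the two.
Spot check at a=2, b=-4 — original: tmp becomes -4; next ((-(tmp * -6)) == (b + a)) evaluates to false; next a becomes -8; next acc becomes 0; next at i=1:; next acc becomes 9; next at j=0:; next acc becomes 16; next at j=1:; next acc becomes 23; next at j=2:; next acc becomes 30; next at i=2:; next acc becomes 40; next at j=0:; next acc becomes 46; next at j=1:; next acc becomes 52; next at j=2:; next acc becomes 58; next acc becomes -4; next final value -16. revised: tmp becomes -4; next (not ((-(-(-(tmp * -6)))) != (b + a))) evaluates to false; next a becomes -8; next acc becomes 0; next at i=1:; next acc becomes 9; next acc becomes 16; next at j=1:; next acc becomes 23; next at j=2:; next acc becomes 30; next at i=2:; next acc becomes 40; next acc becomes 46; next at j=1:; next acc becomes 52; next at j=2:; next acc becomes 58; next acc becomes -4; next final value -16. Both give -16.
Sweeping the whole domain (42 inputs) finds no disagreement.
verdict: equivalent


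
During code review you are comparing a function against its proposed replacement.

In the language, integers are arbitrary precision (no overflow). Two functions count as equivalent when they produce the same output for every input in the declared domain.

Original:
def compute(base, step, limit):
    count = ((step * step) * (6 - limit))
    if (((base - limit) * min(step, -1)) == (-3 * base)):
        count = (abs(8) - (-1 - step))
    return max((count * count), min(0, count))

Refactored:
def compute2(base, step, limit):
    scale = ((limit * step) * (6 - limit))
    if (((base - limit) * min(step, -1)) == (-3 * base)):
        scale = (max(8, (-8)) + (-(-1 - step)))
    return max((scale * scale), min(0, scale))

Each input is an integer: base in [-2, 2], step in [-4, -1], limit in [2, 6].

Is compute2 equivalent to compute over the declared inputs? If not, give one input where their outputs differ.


Run the pair on base=-2, step=-4, limit=2.
compute: count=64, then (((base - limit) * min(step, -1)) == (-3 * base)) is false, then returns 4096
compute2: scale=-32, then (((base - limit) * min(step, -1)) == (-3 * base)) is false, then returns 1024
4096 vs 1024 — the two versions disagree here.
verdict: not equivalent; witness: base=-2, step=-4, limit=2


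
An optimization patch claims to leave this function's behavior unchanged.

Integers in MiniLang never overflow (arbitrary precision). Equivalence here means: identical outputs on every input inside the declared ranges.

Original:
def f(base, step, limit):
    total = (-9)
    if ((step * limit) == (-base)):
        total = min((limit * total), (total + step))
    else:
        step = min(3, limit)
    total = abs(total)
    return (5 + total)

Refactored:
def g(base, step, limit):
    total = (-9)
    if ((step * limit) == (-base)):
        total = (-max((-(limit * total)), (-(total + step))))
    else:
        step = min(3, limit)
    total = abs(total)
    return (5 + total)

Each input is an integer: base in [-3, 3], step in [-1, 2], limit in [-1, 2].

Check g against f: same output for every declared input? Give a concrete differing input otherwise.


The two versions differ — the changes include min/max/abs usage differs.
As a probe, take base=1, step=-1, limit=-1: f runs total := -9 | ((step * limit) == (-base)): false | step := -1 | total := 9 | result 14; g runs total := -9 | ((step * limit) == (-base)): false | step := -1 | total := 9 | result 14; both end at 14.
Sweeping the whole domain (112 inputs) finds no disagreement.
verdict: equivalent


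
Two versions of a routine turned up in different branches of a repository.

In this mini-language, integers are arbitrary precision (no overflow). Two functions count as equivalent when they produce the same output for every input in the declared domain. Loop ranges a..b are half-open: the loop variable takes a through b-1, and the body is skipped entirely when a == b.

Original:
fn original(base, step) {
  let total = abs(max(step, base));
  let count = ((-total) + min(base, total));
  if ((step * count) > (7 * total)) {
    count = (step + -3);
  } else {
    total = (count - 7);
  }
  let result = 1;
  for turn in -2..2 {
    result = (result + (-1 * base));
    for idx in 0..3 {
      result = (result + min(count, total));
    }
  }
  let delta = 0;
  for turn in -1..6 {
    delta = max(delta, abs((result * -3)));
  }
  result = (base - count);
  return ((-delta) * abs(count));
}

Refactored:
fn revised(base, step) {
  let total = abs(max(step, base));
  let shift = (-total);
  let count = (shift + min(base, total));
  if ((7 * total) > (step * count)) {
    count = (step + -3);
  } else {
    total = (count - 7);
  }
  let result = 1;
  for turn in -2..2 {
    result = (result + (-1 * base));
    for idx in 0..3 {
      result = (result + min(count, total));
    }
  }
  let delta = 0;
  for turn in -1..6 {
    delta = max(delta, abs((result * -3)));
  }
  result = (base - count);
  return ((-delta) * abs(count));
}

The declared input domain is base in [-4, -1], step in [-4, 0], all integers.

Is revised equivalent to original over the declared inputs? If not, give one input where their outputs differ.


Take base=-4, step=-4.
original: total := 4 | count := -8 | ((step * count) > (7 * total)): true | count := -7 | result := 1 | iter turn=-2: | result := 5 | iter idx=0: | result := -2 | iter idx=1: | result := -9 | iter idx=2: | result := -16 | iter turn=-1: | result := -12 | iter idx=0: | result := -19 | iter idx=1: | result := -26 | iter idx=2: | result := -33 | iter turn=0: | result := -29 | iter idx=0: | result := -36 | iter idx=1: | result := -43 | iter idx=2: | result := -50 | iter turn=1: | result := -46 | iter idx=0: | result := -53 | iter idx=1: | result := -60 | iter idx=2: | result := -67 | delta := 0 | iter turn=-1: | delta := 201 | iter turn=0: | delta := 201 | iter turn=1: | delta := 201 | iter turn=2: | delta := 201 | iter turn=3: | delta := 201 | iter turn=4: | delta := 201 | iter turn=5: | delta := 201 | result := 3 | result -1407
revised: total := 4 | shift := -4 | count := -8 | ((7 * total) > (step * count)): false | total := -15 | result := 1 | iter turn=-2: | result := 5 | iter idx=0: | result := -10 | iter idx=1: | result := -25 | iter idx=2: | result := -40 | iter turn=-1: | result := -36 | iter idx=0: | result := -51 | iter idx=1: | result := -66 | iter idx=2: | result := -81 | iter turn=0: | result := -77 | iter idx=0: | result := -92 | iter idx=1: | result := -107 | iter idx=2: | result := -122 | iter turn=1: | result := -118 | iter idx=0: | result := -133 | iter idx=1: | result := -148 | iter idx=2: | result := -163 | delta := 0 | iter turn=-1: | delta := 489 | iter turn=0: | delta := 489 | iter turn=1: | delta := 489 | iter turn=2: | delta := 489 | iter turn=3: | delta := 489 | iter turn=4: | delta := 489 | iter turn=5: | delta := 489 | result := 4 | result -3912
-1407 != -3912, so the rewrite changes behavior.
verdict: not equivalent; witness: base=-4, step=-4


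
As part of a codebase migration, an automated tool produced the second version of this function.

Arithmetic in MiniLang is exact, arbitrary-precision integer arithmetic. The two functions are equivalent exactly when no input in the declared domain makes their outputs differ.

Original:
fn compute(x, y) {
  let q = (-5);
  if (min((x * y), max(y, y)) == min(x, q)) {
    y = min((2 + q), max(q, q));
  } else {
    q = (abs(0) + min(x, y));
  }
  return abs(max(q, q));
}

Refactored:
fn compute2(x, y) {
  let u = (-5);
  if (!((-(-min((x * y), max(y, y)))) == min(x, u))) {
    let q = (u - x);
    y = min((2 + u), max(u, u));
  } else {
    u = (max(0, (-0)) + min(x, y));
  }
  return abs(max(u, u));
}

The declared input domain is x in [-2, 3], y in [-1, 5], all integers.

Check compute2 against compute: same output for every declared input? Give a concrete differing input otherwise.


At x=-2, y=-1: compute gives 2, compute2 gives 5.
verdict: not equivalent; witness: x=-2, y=-1


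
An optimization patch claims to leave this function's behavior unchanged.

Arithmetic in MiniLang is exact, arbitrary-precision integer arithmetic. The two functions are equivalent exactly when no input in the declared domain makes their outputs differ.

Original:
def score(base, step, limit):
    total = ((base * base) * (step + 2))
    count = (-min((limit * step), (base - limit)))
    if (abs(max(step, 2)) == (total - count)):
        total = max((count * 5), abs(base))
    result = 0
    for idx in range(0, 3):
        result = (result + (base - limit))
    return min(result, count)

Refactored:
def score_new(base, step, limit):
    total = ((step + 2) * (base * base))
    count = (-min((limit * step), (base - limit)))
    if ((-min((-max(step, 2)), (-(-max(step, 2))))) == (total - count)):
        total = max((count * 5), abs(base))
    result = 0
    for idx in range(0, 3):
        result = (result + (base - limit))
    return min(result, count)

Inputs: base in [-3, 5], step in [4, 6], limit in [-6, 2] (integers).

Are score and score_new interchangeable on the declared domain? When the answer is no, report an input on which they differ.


The two versions differ — the changes include constant usage differs, min/max/abs usage differs.
As a probe, take base=4, step=4, limit=-6: score runs total = 96; count = 24; (abs(max(step, 2)) == (total - count)) -> false; result = 0; [idx=0]; result = 10; [idx=1]; result = 20; [idx=2]; result = 30; return 24; score_new runs total = 96; count = 24; ((-min((-max(step, 2)), (-(-max(step, 2))))) == (total - count)) -> false; result = 0; [idx=0]; result = 10; [idx=1]; result = 20; [idx=2]; result = 30; return 24; both end at 24.
Every one of the 243 inputs gives matching results.
verdict: equivalent


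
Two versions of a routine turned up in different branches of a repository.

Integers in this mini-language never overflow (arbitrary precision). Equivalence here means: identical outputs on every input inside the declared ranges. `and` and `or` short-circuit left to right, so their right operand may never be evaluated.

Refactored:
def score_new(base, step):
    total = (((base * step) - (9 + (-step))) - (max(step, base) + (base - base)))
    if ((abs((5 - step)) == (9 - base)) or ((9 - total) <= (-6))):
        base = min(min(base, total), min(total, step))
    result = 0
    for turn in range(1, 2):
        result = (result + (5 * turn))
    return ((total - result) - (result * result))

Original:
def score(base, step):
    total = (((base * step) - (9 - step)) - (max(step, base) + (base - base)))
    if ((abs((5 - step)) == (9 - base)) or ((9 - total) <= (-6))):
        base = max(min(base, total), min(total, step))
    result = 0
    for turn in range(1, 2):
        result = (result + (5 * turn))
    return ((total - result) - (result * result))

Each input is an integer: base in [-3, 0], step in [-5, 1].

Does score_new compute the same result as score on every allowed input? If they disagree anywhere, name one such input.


The one real change (`max(min(base, total), min(total, step))` became `min(min(base, total), min(total, step))`) has no effect anywhere in the declared ranges.
Tracing base=0, step=0: score: total=-9, then ((abs((5 - step)) == (9 - base)) or ((9 - total) <= (-6))) is false, then result=0, then (turn=1), then result=5, then returns -39 | score_new: total=-9, then ((abs((5 - step)) == (9 - base)) or ((9 - total) <= (-6))) is false, then result=0, then (turn=1), then result=5, then returns -39 — matching result -39.
Sweeping the whole domain (28 inputs) finds no disagreement.
verdict: equivalent


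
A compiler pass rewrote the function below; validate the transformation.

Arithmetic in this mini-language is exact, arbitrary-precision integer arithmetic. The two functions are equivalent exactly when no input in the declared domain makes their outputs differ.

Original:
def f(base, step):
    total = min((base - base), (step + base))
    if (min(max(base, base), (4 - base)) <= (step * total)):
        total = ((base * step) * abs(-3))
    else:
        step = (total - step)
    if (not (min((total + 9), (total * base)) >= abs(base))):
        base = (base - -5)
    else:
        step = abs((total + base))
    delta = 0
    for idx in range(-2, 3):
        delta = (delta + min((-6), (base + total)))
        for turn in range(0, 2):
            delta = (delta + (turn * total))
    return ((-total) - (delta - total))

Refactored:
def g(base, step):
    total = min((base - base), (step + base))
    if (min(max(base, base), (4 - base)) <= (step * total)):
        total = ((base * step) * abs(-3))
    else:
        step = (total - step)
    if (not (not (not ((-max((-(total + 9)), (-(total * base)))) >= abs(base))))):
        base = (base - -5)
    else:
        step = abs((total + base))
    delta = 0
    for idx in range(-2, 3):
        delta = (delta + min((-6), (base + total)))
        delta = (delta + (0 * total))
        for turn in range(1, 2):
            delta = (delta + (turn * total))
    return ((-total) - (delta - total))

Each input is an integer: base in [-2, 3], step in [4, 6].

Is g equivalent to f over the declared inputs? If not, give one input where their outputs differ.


Comparing the listings, the differences include: statement counts differ, and boolean connective usage differs, and min/max/abs usage differs, and constant usage differs, and loop structure differs, and arithmetic usage differs.
One worked example (base=2, step=5) — f: total := 0 | (min(max(base, base), (4 - base)) <= (step * total)): false | step := -5 | (not (min((total + 9), (total * base)) >= abs(base))): true | base := 7 | delta := 0 | iter idx=-2: | delta := -6 | iter turn=0: | delta := -6 | iter turn=1: | delta := -6 | iter idx=-1: | delta := -12 | iter turn=0: | delta := -12 | iter turn=1: | delta := -12 | iter idx=0: | delta := -18 | iter turn=0: | delta := -18 | iter turn=1: | delta := -18 | iter idx=1: | delta := -24 | iter turn=0: | delta := -24 | iter turn=1: | delta := -24 | iter idx=2: | delta := -30 | iter turn=0: | delta := -30 | iter turn=1: | delta := -30 | result 30; g: total := 0 | (min(max(base, base), (4 - base)) <= (step * total)): false | step := -5 | (not (not (not ((-max((-(total + 9)), (-(total * base)))) >= abs(base))))): true | base := 7 | delta := 0 | iter idx=-2: | delta := -6 | delta := -6 | iter turn=1: | delta := -6 | iter idx=-1: | delta := -12 | delta := -12 | iter turn=1: | delta := -12 | iter idx=0: | delta := -18 | delta := -18 | iter turn=1: | delta := -18 | iter idx=1: | delta := -24 | delta := -24 | iter turn=1: | delta := -24 | iter idx=2: | delta := -30 | delta := -30 | iter turn=1: | delta := -30 | result 30; agreement on 30.
Sweeping the whole domain (18 inputs) finds no disagreement.
verdict: equivalent


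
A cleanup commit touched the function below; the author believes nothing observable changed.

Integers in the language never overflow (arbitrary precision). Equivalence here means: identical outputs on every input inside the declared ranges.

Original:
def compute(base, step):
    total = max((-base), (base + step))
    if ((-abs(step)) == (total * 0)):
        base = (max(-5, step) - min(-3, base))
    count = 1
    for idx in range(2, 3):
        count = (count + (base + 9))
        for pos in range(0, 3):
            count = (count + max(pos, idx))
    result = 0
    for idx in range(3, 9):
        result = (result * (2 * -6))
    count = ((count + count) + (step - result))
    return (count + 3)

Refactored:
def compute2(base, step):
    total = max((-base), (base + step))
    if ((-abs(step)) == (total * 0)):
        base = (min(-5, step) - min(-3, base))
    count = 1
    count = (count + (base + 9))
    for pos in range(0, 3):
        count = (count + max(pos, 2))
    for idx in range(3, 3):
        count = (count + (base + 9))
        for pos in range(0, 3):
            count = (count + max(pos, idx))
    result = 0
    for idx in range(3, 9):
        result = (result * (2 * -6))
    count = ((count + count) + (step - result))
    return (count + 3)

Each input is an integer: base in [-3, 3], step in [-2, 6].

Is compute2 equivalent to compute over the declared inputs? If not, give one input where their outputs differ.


The rewrite breaks on base=-3, step=0, where the results are 41 and 31.
compute: total = 3; ((-abs(step)) == (total * 0)) -> true; base = 3; count = 1; [idx=2]; count = 13; [pos=0]; count = 15; [pos=1]; count = 17; [pos=2]; count = 19; result = 0; [idx=3]; result = 0; [idx=4]; result = 0; [idx=5]; result = 0; [idx=6]; result = 0; [idx=7]; result = 0; [idx=8]; result = 0; count = 38; return 41
compute2: total = 3; ((-abs(step)) == (total * 0)) -> true; base = -2; count = 1; count = 8; [pos=0]; count = 10; [pos=1]; count = 12; [pos=2]; count = 14; the idx loop: no iterations; result = 0; [idx=3]; result = 0; [idx=4]; result = 0; [idx=5]; result = 0; [idx=6]; result = 0; [idx=7]; result = 0; [idx=8]; result = 0; count = 28; return 31
verdict: not equivalent; witness: base=-3, step=0
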